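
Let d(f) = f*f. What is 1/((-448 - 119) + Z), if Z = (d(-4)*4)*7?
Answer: -1/119 ≈ -0.0084034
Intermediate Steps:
d(f) = f²
Z = 448 (Z = ((-4)²*4)*7 = (16*4)*7 = 64*7 = 448)
1/((-448 - 119) + Z) = 1/((-448 - 119) + 448) = 1/(-567 + 448) = 1/(-119) = -1/119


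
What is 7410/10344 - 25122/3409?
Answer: -39100213/5877116 ≈ -6.6530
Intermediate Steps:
7410/10344 - 25122/3409 = 7410*(1/10344) - 25122*1/3409 = 1235/1724 - 25122/3409 = -39100213/5877116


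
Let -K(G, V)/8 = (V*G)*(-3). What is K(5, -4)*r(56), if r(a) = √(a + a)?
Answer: -1920*√7 ≈ -5079.8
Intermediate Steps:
r(a) = √2*√a (r(a) = √(2*a) = √2*√a)
K(G, V) = 24*G*V (K(G, V) = -8*V*G*(-3) = -8*G*V*(-3) = -(-24)*G*V = 24*G*V)
K(5, -4)*r(56) = (24*5*(-4))*(√2*√56) = -480*√2*2*√14 = -1920*√7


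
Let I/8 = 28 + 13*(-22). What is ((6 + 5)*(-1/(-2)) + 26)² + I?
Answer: -4287/4 ≈ -1071.8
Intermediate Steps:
I = -2064 (I = 8*(28 + 13*(-22)) = 8*(28 - 286) = 8*(-258) = -2064)
((6 + 5)*(-1/(-2)) + 26)² + I = ((6 + 5)*(-1/(-2)) + 26)² - 2064 = (11*(-1*(-½)) + 26)² - 2064 = (11*(½) + 26)² - 2064 = (11/2 + 26)² - 2064 = (63/2)² - 2064 = 3969/4 - 2064 = -4287/4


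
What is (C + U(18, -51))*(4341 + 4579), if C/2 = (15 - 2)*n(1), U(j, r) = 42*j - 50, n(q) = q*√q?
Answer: 6529440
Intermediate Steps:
n(q) = q^(3/2)
U(j, r) = -50 + 42*j
C = 26 (C = 2*((15 - 2)*1^(3/2)) = 2*(13*1) = 2*13 = 26)
(C + U(18, -51))*(4341 + 4579) = (26 + (-50 + 42*18))*(4341 + 4579) = (26 + (-50 + 756))*8920 = (26 + 706)*8920 = 732*8920 = 6529440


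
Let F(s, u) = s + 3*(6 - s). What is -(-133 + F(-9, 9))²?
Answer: -9409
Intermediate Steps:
F(s, u) = 18 - 2*s (F(s, u) = s + (18 - 3*s) = 18 - 2*s)
-(-133 + F(-9, 9))² = -(-133 + (18 - 2*(-9)))² = -(-133 + (18 + 18))² = -(-133 + 36)² = -1*(-97)² = -1*9409 = -9409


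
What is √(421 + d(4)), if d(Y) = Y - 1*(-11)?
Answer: 2*√109 ≈ 20.881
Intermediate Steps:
d(Y) = 11 + Y (d(Y) = Y + 11 = 11 + Y)
√(421 + d(4)) = √(421 + (11 + 4)) = √(421 + 15) = √436 = 2*√109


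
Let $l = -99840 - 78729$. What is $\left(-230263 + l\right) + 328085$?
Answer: $-80747$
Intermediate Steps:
$l = -178569$
$\left(-230263 + l\right) + 328085 = \left(-230263 - 178569\right) + 328085 = -408832 + 328085 = -80747$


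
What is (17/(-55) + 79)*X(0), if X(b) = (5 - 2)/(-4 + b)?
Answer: -3246/55 ≈ -59.018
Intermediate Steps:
X(b) = 3/(-4 + b)
(17/(-55) + 79)*X(0) = (17/(-55) + 79)*(3/(-4 + 0)) = (17*(-1/55) + 79)*(3/(-4)) = (-17/55 + 79)*(3*(-¼)) = (4328/55)*(-¾) = -3246/55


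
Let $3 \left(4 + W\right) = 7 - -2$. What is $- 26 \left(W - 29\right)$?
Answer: $780$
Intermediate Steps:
$W = -1$ ($W = -4 + \frac{7 - -2}{3} = -4 + \frac{7 + 2}{3} = -4 + \frac{1}{3} \cdot 9 = -4 + 3 = -1$)
$- 26 \left(W - 29\right) = - 26 \left(-1 - 29\right) = \left(-26\right) \left(-30\right) = 780$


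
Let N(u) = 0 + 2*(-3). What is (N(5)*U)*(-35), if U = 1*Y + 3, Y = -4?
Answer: -210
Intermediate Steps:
N(u) = -6 (N(u) = 0 - 6 = -6)
U = -1 (U = 1*(-4) + 3 = -4 + 3 = -1)
(N(5)*U)*(-35) = -6*(-1)*(-35) = 6*(-35) = -210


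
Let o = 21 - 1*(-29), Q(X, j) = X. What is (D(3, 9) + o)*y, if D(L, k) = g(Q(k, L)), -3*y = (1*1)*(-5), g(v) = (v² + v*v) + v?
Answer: 1105/3 ≈ 368.33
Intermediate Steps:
g(v) = v + 2*v² (g(v) = (v² + v²) + v = 2*v² + v = v + 2*v²)
y = 5/3 (y = -1*1*(-5)/3 = -(-5)/3 = -⅓*(-5) = 5/3 ≈ 1.6667)
o = 50 (o = 21 + 29 = 50)
D(L, k) = k*(1 + 2*k)
(D(3, 9) + o)*y = (9*(1 + 2*9) + 50)*(5/3) = (9*(1 + 18) + 50)*(5/3) = (9*19 + 50)*(5/3) = (171 + 50)*(5/3) = 221*(5/3) = 1105/3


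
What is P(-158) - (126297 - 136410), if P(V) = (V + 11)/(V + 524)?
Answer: 1233737/122 ≈ 10113.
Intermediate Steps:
P(V) = (11 + V)/(524 + V)
P(-158) - (126297 - 136410) = (11 - 158)/(524 - 158) - (126297 - 136410) = -147/366 - 1*(-10113) = (1/366)*(-147) + 10113 = -49/122 + 10113 = 1233737/122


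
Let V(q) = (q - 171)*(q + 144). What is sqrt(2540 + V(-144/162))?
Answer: 2*I*sqrt(446699)/9 ≈ 148.52*I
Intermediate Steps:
V(q) = (-171 + q)*(144 + q)
sqrt(2540 + V(-144/162)) = sqrt(2540 + (-24624 + (-144/162)**2 - (-3888)/162)) = sqrt(2540 + (-24624 + (-144*1/162)**2 - (-3888)/162)) = sqrt(2540 + (-24624 + (-8/9)**2 - 27*(-8/9))) = sqrt(2540 + (-24624 + 64/81 + 24)) = sqrt(2540 - 1992536/81) = sqrt(-1786796/81) = 2*I*sqrt(446699)/9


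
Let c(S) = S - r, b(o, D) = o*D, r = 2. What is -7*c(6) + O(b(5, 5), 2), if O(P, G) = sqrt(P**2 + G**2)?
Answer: -28 + sqrt(629) ≈ -2.9201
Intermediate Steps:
b(o, D) = D*o
c(S) = -2 + S (c(S) = S - 1*2 = S - 2 = -2 + S)
O(P, G) = sqrt(G**2 + P**2)
-7*c(6) + O(b(5, 5), 2) = -7*(-2 + 6) + sqrt(2**2 + (5*5)**2) = -7*4 + sqrt(4 + 25**2) = -28 + sqrt(4 + 625) = -28 + sqrt(629)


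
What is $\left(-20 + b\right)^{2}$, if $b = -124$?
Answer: $20736$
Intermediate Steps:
$\left(-20 + b\right)^{2} = \left(-20 - 124\right)^{2} = \left(-144\right)^{2} = 20736$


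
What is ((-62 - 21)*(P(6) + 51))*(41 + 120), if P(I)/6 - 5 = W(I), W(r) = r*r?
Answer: -3968811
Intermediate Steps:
W(r) = r²
P(I) = 30 + 6*I²
((-62 - 21)*(P(6) + 51))*(41 + 120) = ((-62 - 21)*((30 + 6*6²) + 51))*(41 + 120) = -83*((30 + 6*36) + 51)*161 = -83*((30 + 216) + 51)*161 = -83*(246 + 51)*161 = -83*297*161 = -24651*161 = -3968811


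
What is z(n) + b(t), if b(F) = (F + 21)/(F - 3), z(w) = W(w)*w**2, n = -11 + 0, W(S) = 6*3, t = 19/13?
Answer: 10817/5 ≈ 2163.4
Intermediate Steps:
t = 19/13 (t = 19*(1/13) = 19/13 ≈ 1.4615)
W(S) = 18
n = -11
z(w) = 18*w**2
b(F) = (21 + F)/(-3 + F)
z(n) + b(t) = 18*(-11)**2 + (21 + 19/13)/(-3 + 19/13) = 18*121 + (292/13)/(-20/13) = 2178 - 13/20*292/13 = 2178 - 73/5 = 10817/5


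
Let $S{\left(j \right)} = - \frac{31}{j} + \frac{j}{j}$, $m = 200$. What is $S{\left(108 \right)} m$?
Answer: $\frac{3850}{27} \approx 142.59$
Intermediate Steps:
$S{\left(j \right)} = 1 - \frac{31}{j}$ ($S{\left(j \right)} = - \frac{31}{j} + 1 = 1 - \frac{31}{j}$)
$S{\left(108 \right)} m = \frac{-31 + 108}{108} \cdot 200 = \frac{1}{108} \cdot 77 \cdot 200 = \frac{77}{108} \cdot 200 = \frac{3850}{27}$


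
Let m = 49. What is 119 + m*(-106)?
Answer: -5075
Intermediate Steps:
119 + m*(-106) = 119 + 49*(-106) = 119 - 5194 = -5075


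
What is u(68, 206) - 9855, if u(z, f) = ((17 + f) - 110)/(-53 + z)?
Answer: -147712/15 ≈ -9847.5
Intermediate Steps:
u(z, f) = (-93 + f)/(-53 + z)
u(68, 206) - 9855 = (-93 + 206)/(-53 + 68) - 9855 = 113/15 - 9855 = -147712/15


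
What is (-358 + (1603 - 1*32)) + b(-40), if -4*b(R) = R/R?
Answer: 4851/4 ≈ 1212.8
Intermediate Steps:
b(R) = -1/4 (b(R) = -R/(4*R) = -1/4*1 = -1/4)
(-358 + (1603 - 1*32)) + b(-40) = (-358 + (1603 - 1*32)) - 1/4 = (-358 + (1603 - 32)) - 1/4 = (-358 + 1571) - 1/4 = 1213 - 1/4 = 4851/4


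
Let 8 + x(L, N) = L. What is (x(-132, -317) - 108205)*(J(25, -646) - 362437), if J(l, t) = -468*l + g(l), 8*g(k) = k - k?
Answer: 40535873265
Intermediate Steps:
g(k) = 0 (g(k) = (k - k)/8 = (⅛)*0 = 0)
x(L, N) = -8 + L
J(l, t) = -468*l (J(l, t) = -468*l + 0 = -468*l)
(x(-132, -317) - 108205)*(J(25, -646) - 362437) = ((-8 - 132) - 108205)*(-468*25 - 362437) = (-140 - 108205)*(-11700 - 362437) = -108345*(-374137) = 40535873265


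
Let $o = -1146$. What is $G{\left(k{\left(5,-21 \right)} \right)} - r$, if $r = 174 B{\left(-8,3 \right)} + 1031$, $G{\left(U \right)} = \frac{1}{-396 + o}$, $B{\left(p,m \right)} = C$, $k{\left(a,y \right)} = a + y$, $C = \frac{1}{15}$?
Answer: $- \frac{8038451}{7710} \approx -1042.6$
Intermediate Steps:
$C = \frac{1}{15} \approx 0.066667$
$B{\left(p,m \right)} = \frac{1}{15}$
$G{\left(U \right)} = - \frac{1}{1542}$ ($G{\left(U \right)} = \frac{1}{-396 - 1146} = \frac{1}{-1542} = - \frac{1}{1542}$)
$r = \frac{5213}{5}$ ($r = 174 \cdot \frac{1}{15} + 1031 = \frac{58}{5} + 1031 = \frac{5213}{5} \approx 1042.6$)
$G{\left(k{\left(5,-21 \right)} \right)} - r = - \frac{1}{1542} - \frac{5213}{5} = - \frac{8038451}{7710}$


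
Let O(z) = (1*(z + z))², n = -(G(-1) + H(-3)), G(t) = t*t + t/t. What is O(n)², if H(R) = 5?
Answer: 38416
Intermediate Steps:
G(t) = 1 + t² (G(t) = t² + 1 = 1 + t²)
n = -7 (n = -((1 + (-1)²) + 5) = -((1 + 1) + 5) = -(2 + 5) = -1*7 = -7)
O(z) = 4*z² (O(z) = (1*(2*z))² = (2*z)² = 4*z²)
O(n)² = (4*(-7)²)² = (4*49)² = 196² = 38416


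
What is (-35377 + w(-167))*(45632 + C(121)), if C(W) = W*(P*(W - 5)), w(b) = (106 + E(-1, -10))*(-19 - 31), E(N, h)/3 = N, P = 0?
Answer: -1849328064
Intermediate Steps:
E(N, h) = 3*N
w(b) = -5150 (w(b) = (106 + 3*(-1))*(-19 - 31) = (106 - 3)*(-50) = 103*(-50) = -5150)
C(W) = 0 (C(W) = W*(0*(W - 5)) = W*(0*(-5 + W)) = W*0 = 0)
(-35377 + w(-167))*(45632 + C(121)) = (-35377 - 5150)*(45632 + 0) = -40527*45632 = -1849328064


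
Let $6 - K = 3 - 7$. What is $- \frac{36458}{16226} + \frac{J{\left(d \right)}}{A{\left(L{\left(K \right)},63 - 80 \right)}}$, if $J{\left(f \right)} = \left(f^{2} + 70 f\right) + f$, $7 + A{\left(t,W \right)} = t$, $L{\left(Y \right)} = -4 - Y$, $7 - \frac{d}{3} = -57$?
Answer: $- \frac{19526517}{8113} \approx -2406.8$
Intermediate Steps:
$d = 192$ ($d = 21 - -171 = 21 + 171 = 192$)
$K = 10$ ($K = 6 - \left(3 - 7\right) = 6 - -4 = 6 + 4 = 10$)
$A{\left(t,W \right)} = -7 + t$
$J{\left(f \right)} = f^{2} + 71 f$
$- \frac{36458}{16226} + \frac{J{\left(d \right)}}{A{\left(L{\left(K \right)},63 - 80 \right)}} = - \frac{36458}{16226} + \frac{192 \left(71 + 192\right)}{-7 - 14} = \left(-36458\right) \frac{1}{16226} + \frac{192 \cdot 263}{-7 - 14} = - \frac{18229}{8113} + \frac{50496}{-7 - 14} = - \frac{18229}{8113} + \frac{50496}{-21} = - \frac{18229}{8113} + 50496 \left(- \frac{1}{21}\right) = - \frac{18229}{8113} - \frac{16832}{7} = - \frac{19526517}{8113}$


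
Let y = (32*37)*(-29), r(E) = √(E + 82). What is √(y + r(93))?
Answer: √(-34336 + 5*√7) ≈ 185.26*I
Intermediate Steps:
r(E) = √(82 + E)
y = -34336 (y = 1184*(-29) = -34336)
√(y + r(93)) = √(-34336 + √(82 + 93)) = √(-34336 + √175) = √(-34336 + 5*√7)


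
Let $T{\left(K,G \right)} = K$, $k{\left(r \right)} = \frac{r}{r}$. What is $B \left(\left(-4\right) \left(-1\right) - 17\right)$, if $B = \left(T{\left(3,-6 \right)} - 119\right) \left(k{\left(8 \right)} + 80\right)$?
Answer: $122148$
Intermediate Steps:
$k{\left(r \right)} = 1$
$B = -9396$ ($B = \left(3 - 119\right) \left(1 + 80\right) = \left(-116\right) 81 = -9396$)
$B \left(\left(-4\right) \left(-1\right) - 17\right) = - 9396 \left(\left(-4\right) \left(-1\right) - 17\right) = - 9396 \left(4 - 17\right) = \left(-9396\right) \left(-13\right) = 122148$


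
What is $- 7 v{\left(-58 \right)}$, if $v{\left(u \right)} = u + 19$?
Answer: $273$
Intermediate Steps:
$v{\left(u \right)} = 19 + u$
$- 7 v{\left(-58 \right)} = - 7 \left(19 - 58\right) = \left(-7\right) \left(-39\right) = 273$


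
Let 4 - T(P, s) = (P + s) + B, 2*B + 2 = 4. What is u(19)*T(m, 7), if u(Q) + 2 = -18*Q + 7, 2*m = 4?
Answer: 2022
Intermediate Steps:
B = 1 (B = -1 + (1/2)*4 = -1 + 2 = 1)
m = 2 (m = (1/2)*4 = 2)
u(Q) = 5 - 18*Q (u(Q) = -2 + (-18*Q + 7) = -2 + (7 - 18*Q) = 5 - 18*Q)
T(P, s) = 3 - P - s (T(P, s) = 4 - ((P + s) + 1) = 4 - (1 + P + s) = 4 + (-1 - P - s) = 3 - P - s)
u(19)*T(m, 7) = (5 - 18*19)*(3 - 1*2 - 1*7) = (5 - 342)*(3 - 2 - 7) = -337*(-6) = 2022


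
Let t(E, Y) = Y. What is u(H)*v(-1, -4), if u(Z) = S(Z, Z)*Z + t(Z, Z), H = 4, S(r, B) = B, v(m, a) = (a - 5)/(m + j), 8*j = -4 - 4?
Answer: 90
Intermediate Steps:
j = -1 (j = (-4 - 4)/8 = (⅛)*(-8) = -1)
v(m, a) = (-5 + a)/(-1 + m) (v(m, a) = (a - 5)/(m - 1) = (-5 + a)/(-1 + m))
u(Z) = Z + Z² (u(Z) = Z*Z + Z = Z² + Z = Z + Z²)
u(H)*v(-1, -4) = (4*(1 + 4))*((-5 - 4)/(-1 - 1)) = (4*5)*(-9/(-2)) = 20*(-½*(-9)) = 20*(9/2) = 90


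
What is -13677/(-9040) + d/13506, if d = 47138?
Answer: 305424541/61047120 ≈ 5.0031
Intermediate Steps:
-13677/(-9040) + d/13506 = -13677/(-9040) + 47138/13506 = -13677*(-1/9040) + 47138*(1/13506) = 13677/9040 + 23569/6753 = 305424541/61047120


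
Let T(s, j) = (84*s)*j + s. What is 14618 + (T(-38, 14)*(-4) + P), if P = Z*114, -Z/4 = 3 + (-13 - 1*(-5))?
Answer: 195802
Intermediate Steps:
T(s, j) = s + 84*j*s (T(s, j) = 84*j*s + s = s + 84*j*s)
Z = 20 (Z = -4*(3 + (-13 - 1*(-5))) = -4*(3 + (-13 + 5)) = -4*(3 - 8) = -4*(-5) = 20)
P = 2280 (P = 20*114 = 2280)
14618 + (T(-38, 14)*(-4) + P) = 14618 + (-38*(1 + 84*14)*(-4) + 2280) = 14618 + (-38*(1 + 1176)*(-4) + 2280) = 14618 + (-38*1177*(-4) + 2280) = 14618 + (-44726*(-4) + 2280) = 14618 + (178904 + 2280) = 14618 + 181184 = 195802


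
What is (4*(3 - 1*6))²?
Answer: 144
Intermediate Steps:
(4*(3 - 1*6))² = (4*(3 - 6))² = (4*(-3))² = (-12)² = 144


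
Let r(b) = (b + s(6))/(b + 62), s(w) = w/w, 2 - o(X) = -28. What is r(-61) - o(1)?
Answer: -90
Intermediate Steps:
o(X) = 30 (o(X) = 2 - 1*(-28) = 2 + 28 = 30)
s(w) = 1
r(b) = (1 + b)/(62 + b) (r(b) = (b + 1)/(b + 62) = (1 + b)/(62 + b))
r(-61) - o(1) = (1 - 61)/(62 - 61) - 1*30 = -60/1 - 30 = 1*(-60) - 30 = -60 - 30 = -90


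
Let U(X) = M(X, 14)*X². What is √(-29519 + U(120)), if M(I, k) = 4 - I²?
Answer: I*√207331919 ≈ 14399.0*I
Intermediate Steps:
U(X) = X²*(4 - X²) (U(X) = (4 - X²)*X² = X²*(4 - X²))
√(-29519 + U(120)) = √(-29519 + 120²*(4 - 1*120²)) = √(-29519 + 14400*(4 - 1*14400)) = √(-29519 + 14400*(4 - 14400)) = √(-29519 + 14400*(-14396)) = √(-29519 - 207302400) = √(-207331919) = I*√207331919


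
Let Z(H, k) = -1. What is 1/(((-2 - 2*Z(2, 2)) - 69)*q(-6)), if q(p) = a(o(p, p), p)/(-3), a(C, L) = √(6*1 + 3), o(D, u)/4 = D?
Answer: 1/69 ≈ 0.014493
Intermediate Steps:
o(D, u) = 4*D
a(C, L) = 3 (a(C, L) = √(6 + 3) = √9 = 3)
q(p) = -1 (q(p) = 3/(-3) = 3*(-⅓) = -1)
1/(((-2 - 2*Z(2, 2)) - 69)*q(-6)) = 1/(((-2 - 2*(-1)) - 69)*(-1)) = 1/(((-2 + 2) - 69)*(-1)) = 1/((0 - 69)*(-1)) = 1/(-69*(-1)) = 1/69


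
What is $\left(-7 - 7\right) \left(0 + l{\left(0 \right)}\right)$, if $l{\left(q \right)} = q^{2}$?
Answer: $0$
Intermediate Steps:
$\left(-7 - 7\right) \left(0 + l{\left(0 \right)}\right) = \left(-7 - 7\right) \left(0 + 0^{2}\right) = \left(-7 - 7\right) \left(0 + 0\right) = \left(-14\right) 0 = 0$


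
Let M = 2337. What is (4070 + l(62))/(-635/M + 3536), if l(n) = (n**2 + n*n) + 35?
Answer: 27560241/8262997 ≈ 3.3354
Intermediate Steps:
l(n) = 35 + 2*n**2 (l(n) = (n**2 + n**2) + 35 = 2*n**2 + 35 = 35 + 2*n**2)
(4070 + l(62))/(-635/M + 3536) = (4070 + (35 + 2*62**2))/(-635/2337 + 3536) = (4070 + (35 + 2*3844))/(-635*1/2337 + 3536) = (4070 + (35 + 7688))/(-635/2337 + 3536) = (4070 + 7723)/(8262997/2337) = 11793*(2337/8262997) = 27560241/8262997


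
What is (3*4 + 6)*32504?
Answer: 585072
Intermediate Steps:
(3*4 + 6)*32504 = (12 + 6)*32504 = 18*32504 = 585072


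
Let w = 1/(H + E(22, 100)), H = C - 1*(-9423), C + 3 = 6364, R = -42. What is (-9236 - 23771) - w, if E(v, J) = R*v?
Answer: -490484021/14860 ≈ -33007.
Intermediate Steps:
C = 6361 (C = -3 + 6364 = 6361)
H = 15784 (H = 6361 - 1*(-9423) = 6361 + 9423 = 15784)
E(v, J) = -42*v
w = 1/14860 (w = 1/(15784 - 42*22) = 1/(15784 - 924) = 1/14860 ≈ 6.7295e-5)
(-9236 - 23771) - w = (-9236 - 23771) - 1*1/14860 = -33007 - 1/14860 = -490484021/14860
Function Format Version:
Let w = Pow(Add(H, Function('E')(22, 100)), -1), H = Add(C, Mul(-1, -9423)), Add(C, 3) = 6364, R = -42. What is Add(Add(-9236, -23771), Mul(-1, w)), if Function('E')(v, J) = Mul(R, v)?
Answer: Rational(-490484021, 14860) ≈ -33007.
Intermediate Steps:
C = 6361 (C = Add(-3, 6364) = 6361)
H = 15784 (H = Add(6361, Mul(-1, -9423)) = Add(6361, 9423) = 15784)
Function('E')(v, J) = Mul(-42, v)
w = Rational(1, 14860) (w = Pow(Add(15784, Mul(-42, 22)), -1) = Pow(Add(15784, -924), -1) = Pow(14860, -1) = Rational(1, 14860) ≈ 6.7295e-5)
Add(Add(-9236, -23771), Mul(-1, w)) = Add(Add(-9236, -23771), Mul(-1, Rational(1, 14860))) = Add(-33007, Rational(-1, 14860)) = Rational(-490484021, 14860)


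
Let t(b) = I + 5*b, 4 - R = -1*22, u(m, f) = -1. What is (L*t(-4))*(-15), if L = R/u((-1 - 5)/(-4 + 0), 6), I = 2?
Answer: -7020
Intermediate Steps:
R = 26 (R = 4 - (-1)*22 = 4 - 1*(-22) = 4 + 22 = 26)
t(b) = 2 + 5*b
L = -26 (L = 26/(-1) = 26*(-1) = -26)
(L*t(-4))*(-15) = -26*(2 + 5*(-4))*(-15) = -26*(2 - 20)*(-15) = -26*(-18)*(-15) = 468*(-15) = -7020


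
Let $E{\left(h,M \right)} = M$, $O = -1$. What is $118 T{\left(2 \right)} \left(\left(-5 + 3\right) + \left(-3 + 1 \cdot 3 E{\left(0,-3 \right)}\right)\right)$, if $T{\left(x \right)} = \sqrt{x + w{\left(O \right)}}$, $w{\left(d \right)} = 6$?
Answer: $- 3304 \sqrt{2} \approx -4672.6$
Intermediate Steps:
$T{\left(x \right)} = \sqrt{6 + x}$ ($T{\left(x \right)} = \sqrt{x + 6} = \sqrt{6 + x}$)
$118 T{\left(2 \right)} \left(\left(-5 + 3\right) + \left(-3 + 1 \cdot 3 E{\left(0,-3 \right)}\right)\right) = 118 \sqrt{6 + 2} \left(\left(-5 + 3\right) + \left(-3 + 1 \cdot 3 \left(-3\right)\right)\right) = 118 \sqrt{8} \left(-2 + \left(-3 + 1 \left(-9\right)\right)\right) = 118 \cdot 2 \sqrt{2} \left(-2 - 12\right) = 118 \cdot 2 \sqrt{2} \left(-14\right) = 118 \left(- 28 \sqrt{2}\right) = - 3304 \sqrt{2}$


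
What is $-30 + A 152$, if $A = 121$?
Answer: $18362$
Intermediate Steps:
$-30 + A 152 = -30 + 121 \cdot 152 = -30 + 18392 = 18362$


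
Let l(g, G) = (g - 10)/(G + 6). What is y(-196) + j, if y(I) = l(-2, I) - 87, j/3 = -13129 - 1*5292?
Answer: -5258244/95 ≈ -55350.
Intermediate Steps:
l(g, G) = (-10 + g)/(6 + G)
j = -55263 (j = 3*(-13129 - 1*5292) = 3*(-13129 - 5292) = 3*(-18421) = -55263)
y(I) = -87 - 12/(6 + I) (y(I) = (-10 - 2)/(6 + I) - 87 = -12/(6 + I) - 87 = -87 - 12/(6 + I))
y(-196) + j = 3*(-178 - 29*(-196))/(6 - 196) - 55263 = 3*(-178 + 5684)/(-190) - 55263 = 3*(-1/190)*5506 - 55263 = -8259/95 - 55263 = -5258244/95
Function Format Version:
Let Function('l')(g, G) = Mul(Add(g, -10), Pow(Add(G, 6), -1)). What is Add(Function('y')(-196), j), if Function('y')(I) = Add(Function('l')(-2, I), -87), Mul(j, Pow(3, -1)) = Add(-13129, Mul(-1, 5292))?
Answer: Rational(-5258244, 95) ≈ -55350.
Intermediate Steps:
Function('l')(g, G) = Mul(Pow(Add(6, G), -1), Add(-10, g)) (Function('l')(g, G) = Mul(Add(-10, g), Pow(Add(6, G), -1)) = Mul(Pow(Add(6, G), -1), Add(-10, g)))
j = -55263 (j = Mul(3, Add(-13129, Mul(-1, 5292))) = Mul(3, Add(-13129, -5292)) = Mul(3, -18421) = -55263)
Function('y')(I) = Add(-87, Mul(-12, Pow(Add(6, I), -1))) (Function('y')(I) = Add(Mul(Pow(Add(6, I), -1), Add(-10, -2)), -87) = Add(Mul(Pow(Add(6, I), -1), -12), -87) = Add(Mul(-12, Pow(Add(6, I), -1)), -87) = Add(-87, Mul(-12, Pow(Add(6, I), -1))))
Add(Function('y')(-196), j) = Add(Mul(3, Pow(Add(6, -196), -1), Add(-178, Mul(-29, -196))), -55263) = Add(Mul(3, Pow(-190, -1), Add(-178, 5684)), -55263) = Add(Mul(3, Rational(-1, 190), 5506), -55263) = Add(Rational(-8259, 95), -55263) = Rational(-5258244, 95)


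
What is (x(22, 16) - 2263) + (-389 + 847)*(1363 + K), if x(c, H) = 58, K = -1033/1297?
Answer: 806324439/1297 ≈ 6.2168e+5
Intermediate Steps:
K = -1033/1297 (K = -1033*1/1297 = -1033/1297 ≈ -0.79645)
(x(22, 16) - 2263) + (-389 + 847)*(1363 + K) = (58 - 2263) + (-389 + 847)*(1363 - 1033/1297) = -2205 + 458*(1766778/1297) = -2205 + 809184324/1297 = 806324439/1297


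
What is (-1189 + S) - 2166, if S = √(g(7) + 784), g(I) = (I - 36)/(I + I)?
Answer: -3355 + √153258/14 ≈ -3327.0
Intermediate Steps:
g(I) = (-36 + I)/(2*I) (g(I) = (-36 + I)/((2*I)) = (-36 + I)*(1/(2*I)) = (-36 + I)/(2*I))
S = √153258/14 (S = √((½)*(-36 + 7)/7 + 784) = √((½)*(⅐)*(-29) + 784) = √(-29/14 + 784) = √(10947/14) = √153258/14 ≈ 27.963)
(-1189 + S) - 2166 = (-1189 + √153258/14) - 2166 = -3355 + √153258/14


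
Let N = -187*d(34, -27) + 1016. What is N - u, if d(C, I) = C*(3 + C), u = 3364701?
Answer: -3598931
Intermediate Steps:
N = -234230 (N = -6358*(3 + 34) + 1016 = -6358*37 + 1016 = -187*1258 + 1016 = -235246 + 1016 = -234230)
N - u = -234230 - 1*3364701 = -234230 - 3364701 = -3598931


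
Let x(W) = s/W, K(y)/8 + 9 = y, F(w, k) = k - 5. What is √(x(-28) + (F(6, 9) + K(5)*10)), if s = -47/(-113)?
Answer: I*√790897961/1582 ≈ 17.777*I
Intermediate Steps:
F(w, k) = -5 + k
s = 47/113 (s = -47*(-1/113) = 47/113 ≈ 0.41593)
K(y) = -72 + 8*y
x(W) = 47/(113*W)
√(x(-28) + (F(6, 9) + K(5)*10)) = √((47/113)/(-28) + ((-5 + 9) + (-72 + 8*5)*10)) = √((47/113)*(-1/28) + (4 + (-72 + 40)*10)) = √(-47/3164 + (4 - 32*10)) = √(-47/3164 + (4 - 320)) = √(-47/3164 - 316) = √(-999871/3164) = I*√790897961/1582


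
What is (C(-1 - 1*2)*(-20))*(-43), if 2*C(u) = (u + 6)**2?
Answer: 3870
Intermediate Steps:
C(u) = (6 + u)**2/2 (C(u) = (u + 6)**2/2 = (6 + u)**2/2)
(C(-1 - 1*2)*(-20))*(-43) = (((6 + (-1 - 1*2))**2/2)*(-20))*(-43) = (((6 + (-1 - 2))**2/2)*(-20))*(-43) = (((6 - 3)**2/2)*(-20))*(-43) = (((1/2)*3**2)*(-20))*(-43) = (((1/2)*9)*(-20))*(-43) = ((9/2)*(-20))*(-43) = -90*(-43) = 3870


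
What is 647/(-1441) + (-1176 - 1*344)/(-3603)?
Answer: -140821/5191923 ≈ -0.027123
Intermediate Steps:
647/(-1441) + (-1176 - 1*344)/(-3603) = 647*(-1/1441) + (-1176 - 344)*(-1/3603) = -647/1441 - 1520*(-1/3603) = -647/1441 + 1520/3603 = -140821/5191923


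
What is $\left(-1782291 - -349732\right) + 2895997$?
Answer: $1463438$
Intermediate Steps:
$\left(-1782291 - -349732\right) + 2895997 = \left(-1782291 + 349732\right) + 2895997 = -1432559 + 2895997 = 1463438$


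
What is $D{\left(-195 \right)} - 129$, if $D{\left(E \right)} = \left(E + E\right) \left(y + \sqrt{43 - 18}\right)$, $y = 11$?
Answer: $-6369$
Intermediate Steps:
$D{\left(E \right)} = 32 E$ ($D{\left(E \right)} = \left(E + E\right) \left(11 + \sqrt{43 - 18}\right) = 2 E \left(11 + \sqrt{25}\right) = 2 E \left(11 + 5\right) = 2 E 16 = 32 E$)
$D{\left(-195 \right)} - 129 = 32 \left(-195\right) - 129 = -6240 - 129 = -6369$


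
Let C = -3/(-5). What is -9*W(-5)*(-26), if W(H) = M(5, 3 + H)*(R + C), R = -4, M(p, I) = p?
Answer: -3978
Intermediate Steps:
C = ⅗ (C = -3*(-⅕) = ⅗ ≈ 0.60000)
W(H) = -17 (W(H) = 5*(-4 + ⅗) = 5*(-17/5) = -17)
-9*W(-5)*(-26) = -9*(-17)*(-26) = 153*(-26) = -3978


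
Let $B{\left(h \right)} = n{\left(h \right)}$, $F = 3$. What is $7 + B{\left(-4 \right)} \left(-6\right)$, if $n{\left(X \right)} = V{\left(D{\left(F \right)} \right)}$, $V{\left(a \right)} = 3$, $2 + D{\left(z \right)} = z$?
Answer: $-11$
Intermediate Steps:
$D{\left(z \right)} = -2 + z$
$n{\left(X \right)} = 3$
$B{\left(h \right)} = 3$
$7 + B{\left(-4 \right)} \left(-6\right) = 7 + 3 \left(-6\right) = 7 - 18 = -11$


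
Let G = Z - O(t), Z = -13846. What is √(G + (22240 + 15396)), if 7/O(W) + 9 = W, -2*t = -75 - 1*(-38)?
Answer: 34*√7429/19 ≈ 154.24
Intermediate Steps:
t = 37/2 (t = -(-75 - 1*(-38))/2 = -(-75 + 38)/2 = -½*(-37) = 37/2 ≈ 18.500)
O(W) = 7/(-9 + W)
G = -263088/19 (G = -13846 - 7/(-9 + 37/2) = -13846 - 7/19/2 = -13846 - 7*2/19 = -13846 - 1*14/19 = -13846 - 14/19 = -263088/19 ≈ -13847.)
√(G + (22240 + 15396)) = √(-263088/19 + (22240 + 15396)) = √(-263088/19 + 37636) = √(451996/19) = 34*√7429/19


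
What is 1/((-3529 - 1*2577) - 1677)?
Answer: -1/7783 ≈ -0.00012849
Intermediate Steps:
1/((-3529 - 1*2577) - 1677) = 1/((-3529 - 2577) - 1677) = 1/(-6106 - 1677) = 1/(-7783) = -1/7783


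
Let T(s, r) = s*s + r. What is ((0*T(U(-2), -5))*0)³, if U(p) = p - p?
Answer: 0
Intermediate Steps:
U(p) = 0
T(s, r) = r + s² (T(s, r) = s² + r = r + s²)
((0*T(U(-2), -5))*0)³ = ((0*(-5 + 0²))*0)³ = ((0*(-5 + 0))*0)³ = ((0*(-5))*0)³ = (0*0)³ = 0³ = 0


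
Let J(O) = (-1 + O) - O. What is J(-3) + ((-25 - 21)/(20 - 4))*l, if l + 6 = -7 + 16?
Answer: -77/8 ≈ -9.6250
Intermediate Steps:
l = 3 (l = -6 + (-7 + 16) = -6 + 9 = 3)
J(O) = -1
J(-3) + ((-25 - 21)/(20 - 4))*l = -1 + ((-25 - 21)/(20 - 4))*3 = -1 - 46/16*3 = -1 - 46*1/16*3 = -1 - 23/8*3 = -1 - 69/8 = -77/8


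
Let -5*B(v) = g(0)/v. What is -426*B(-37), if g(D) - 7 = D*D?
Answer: -2982/185 ≈ -16.119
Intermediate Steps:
g(D) = 7 + D**2 (g(D) = 7 + D*D = 7 + D**2)
B(v) = -7/(5*v) (B(v) = -(7 + 0**2)/(5*v) = -(7 + 0)/(5*v) = -7/(5*v))
-426*B(-37) = -(-2982)/(5*(-37)) = -(-2982)*(-1)/(5*37) = -426*7/185 = -2982/185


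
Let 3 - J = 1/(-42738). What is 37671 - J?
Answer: 1609854983/42738 ≈ 37668.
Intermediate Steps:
J = 128215/42738 (J = 3 - 1/(-42738) = 3 - 1*(-1/42738) = 3 + 1/42738 = 128215/42738 ≈ 3.0000)
37671 - J = 37671 - 1*128215/42738 = 37671 - 128215/42738 = 1609854983/42738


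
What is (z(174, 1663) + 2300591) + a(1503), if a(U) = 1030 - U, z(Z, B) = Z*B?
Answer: 2589480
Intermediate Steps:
z(Z, B) = B*Z
(z(174, 1663) + 2300591) + a(1503) = (1663*174 + 2300591) + (1030 - 1*1503) = (289362 + 2300591) + (1030 - 1503) = 2589953 - 473 = 2589480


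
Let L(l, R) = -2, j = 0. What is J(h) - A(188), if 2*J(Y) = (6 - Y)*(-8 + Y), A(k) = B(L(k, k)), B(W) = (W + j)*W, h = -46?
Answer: -1408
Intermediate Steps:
B(W) = W² (B(W) = (W + 0)*W = W*W = W²)
A(k) = 4 (A(k) = (-2)² = 4)
J(Y) = (-8 + Y)*(6 - Y)/2 (J(Y) = ((6 - Y)*(-8 + Y))/2 = ((-8 + Y)*(6 - Y))/2 = (-8 + Y)*(6 - Y)/2)
J(h) - A(188) = (-24 + 7*(-46) - ½*(-46)²) - 1*4 = (-24 - 322 - ½*2116) - 4 = (-24 - 322 - 1058) - 4 = -1404 - 4 = -1408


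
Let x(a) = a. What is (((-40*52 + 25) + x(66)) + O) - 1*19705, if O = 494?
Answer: -21200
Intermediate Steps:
(((-40*52 + 25) + x(66)) + O) - 1*19705 = (((-40*52 + 25) + 66) + 494) - 1*19705 = (((-2080 + 25) + 66) + 494) - 19705 = ((-2055 + 66) + 494) - 19705 = (-1989 + 494) - 19705 = -1495 - 19705 = -21200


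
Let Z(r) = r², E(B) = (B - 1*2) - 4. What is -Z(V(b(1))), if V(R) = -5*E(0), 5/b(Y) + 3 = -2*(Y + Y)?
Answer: -900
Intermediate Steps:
b(Y) = 5/(-3 - 4*Y) (b(Y) = 5/(-3 - 2*(Y + Y)) = 5/(-3 - 4*Y))
E(B) = -6 + B (E(B) = (B - 2) - 4 = (-2 + B) - 4 = -6 + B)
V(R) = 30 (V(R) = -5*(-6 + 0) = -5*(-6) = 30)
-Z(V(b(1))) = -1*30² = -1*900 = -900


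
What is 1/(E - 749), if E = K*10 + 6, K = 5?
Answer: -1/693 ≈ -0.0014430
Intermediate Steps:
E = 56 (E = 5*10 + 6 = 50 + 6 = 56)
1/(E - 749) = 1/(56 - 749) = 1/(-693) = -1/693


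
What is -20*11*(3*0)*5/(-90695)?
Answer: 0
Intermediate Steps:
-20*11*(3*0)*5/(-90695) = -220*0*5*(-1/90695) = -220*0*(-1/90695) = -1*0*(-1/90695) = 0*(-1/90695) = 0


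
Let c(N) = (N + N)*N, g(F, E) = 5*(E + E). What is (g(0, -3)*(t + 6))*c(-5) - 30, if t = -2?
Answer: -6030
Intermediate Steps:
g(F, E) = 10*E (g(F, E) = 5*(2*E) = 10*E)
c(N) = 2*N**2 (c(N) = (2*N)*N = 2*N**2)
(g(0, -3)*(t + 6))*c(-5) - 30 = ((10*(-3))*(-2 + 6))*(2*(-5)**2) - 30 = (-30*4)*(2*25) - 30 = -120*50 - 30 = -6000 - 30 = -6030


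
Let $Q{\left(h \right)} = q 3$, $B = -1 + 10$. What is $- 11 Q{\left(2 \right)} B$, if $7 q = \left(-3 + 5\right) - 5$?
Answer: $\frac{891}{7} \approx 127.29$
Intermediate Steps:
$B = 9$
$q = - \frac{3}{7}$ ($q = \frac{\left(-3 + 5\right) - 5}{7} = \frac{2 - 5}{7} = \frac{1}{7} \left(-3\right) = - \frac{3}{7} \approx -0.42857$)
$Q{\left(h \right)} = - \frac{9}{7}$ ($Q{\left(h \right)} = \left(- \frac{3}{7}\right) 3 = - \frac{9}{7}$)
$- 11 Q{\left(2 \right)} B = \left(-11\right) \left(- \frac{9}{7}\right) 9 = \frac{99}{7} \cdot 9 = \frac{891}{7}$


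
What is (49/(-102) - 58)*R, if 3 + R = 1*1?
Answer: 5965/51 ≈ 116.96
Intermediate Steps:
R = -2 (R = -3 + 1*1 = -3 + 1 = -2)
(49/(-102) - 58)*R = (49/(-102) - 58)*(-2) = (49*(-1/102) - 58)*(-2) = (-49/102 - 58)*(-2) = -5965/102*(-2) = 5965/51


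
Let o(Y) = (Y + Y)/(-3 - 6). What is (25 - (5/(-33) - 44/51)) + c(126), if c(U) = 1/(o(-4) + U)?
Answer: 16671397/640662 ≈ 26.022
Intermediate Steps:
o(Y) = -2*Y/9 (o(Y) = (2*Y)/(-9) = (2*Y)*(-⅑) = -2*Y/9)
c(U) = 1/(8/9 + U) (c(U) = 1/(-2/9*(-4) + U) = 1/(8/9 + U))
(25 - (5/(-33) - 44/51)) + c(126) = (25 - (5/(-33) - 44/51)) + 9/(8 + 9*126) = (25 - (5*(-1/33) - 44*1/51)) + 9/(8 + 1134) = (25 - (-5/33 - 44/51)) + 9/1142 = (25 - 1*(-569/561)) + 9*(1/1142) = (25 + 569/561) + 9/1142 = 14594/561 + 9/1142 = 16671397/640662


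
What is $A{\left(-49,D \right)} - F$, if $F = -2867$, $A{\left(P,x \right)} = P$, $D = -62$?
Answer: $2818$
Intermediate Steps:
$A{\left(-49,D \right)} - F = -49 - -2867 = -49 + 2867 = 2818$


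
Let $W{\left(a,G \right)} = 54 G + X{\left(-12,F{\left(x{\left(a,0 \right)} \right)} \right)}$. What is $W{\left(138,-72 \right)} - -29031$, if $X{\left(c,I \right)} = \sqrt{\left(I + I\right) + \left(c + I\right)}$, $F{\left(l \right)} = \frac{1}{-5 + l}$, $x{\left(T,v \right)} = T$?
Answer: $25143 + \frac{3 i \sqrt{23541}}{133} \approx 25143.0 + 3.4608 i$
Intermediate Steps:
$X{\left(c,I \right)} = \sqrt{c + 3 I}$ ($X{\left(c,I \right)} = \sqrt{2 I + \left(I + c\right)} = \sqrt{c + 3 I}$)
$W{\left(a,G \right)} = \sqrt{-12 + \frac{3}{-5 + a}} + 54 G$ ($W{\left(a,G \right)} = 54 G + \sqrt{-12 + \frac{3}{-5 + a}} = \sqrt{-12 + \frac{3}{-5 + a}} + 54 G$)
$W{\left(138,-72 \right)} - -29031 = \left(54 \left(-72\right) + \sqrt{3} \sqrt{\frac{21 - 552}{-5 + 138}}\right) - -29031 = \left(-3888 + \sqrt{3} \sqrt{\frac{21 - 552}{133}}\right) + 29031 = \left(-3888 + \sqrt{3} \sqrt{\frac{1}{133} \left(-531\right)}\right) + 29031 = \left(-3888 + \sqrt{3} \sqrt{- \frac{531}{133}}\right) + 29031 = \left(-3888 + \sqrt{3} \frac{3 i \sqrt{7847}}{133}\right) + 29031 = \left(-3888 + \frac{3 i \sqrt{23541}}{133}\right) + 29031 = 25143 + \frac{3 i \sqrt{23541}}{133}$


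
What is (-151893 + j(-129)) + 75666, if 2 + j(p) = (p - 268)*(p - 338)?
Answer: 109170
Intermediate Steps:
j(p) = -2 + (-338 + p)*(-268 + p) (j(p) = -2 + (p - 268)*(p - 338) = -2 + (-268 + p)*(-338 + p) = -2 + (-338 + p)*(-268 + p))
(-151893 + j(-129)) + 75666 = (-151893 + (90582 + (-129)² - 606*(-129))) + 75666 = (-151893 + (90582 + 16641 + 78174)) + 75666 = (-151893 + 185397) + 75666 = 33504 + 75666 = 109170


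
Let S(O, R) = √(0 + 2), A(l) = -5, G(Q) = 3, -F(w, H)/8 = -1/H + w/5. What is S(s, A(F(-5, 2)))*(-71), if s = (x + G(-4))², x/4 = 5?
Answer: -71*√2 ≈ -100.41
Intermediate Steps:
x = 20 (x = 4*5 = 20)
F(w, H) = 8/H - 8*w/5 (F(w, H) = -8*(-1/H + w/5) = 8/H - 8*w/5)
s = 529 (s = (20 + 3)² = 23² = 529)
S(O, R) = √2
S(s, A(F(-5, 2)))*(-71) = √2*(-71) = -71*√2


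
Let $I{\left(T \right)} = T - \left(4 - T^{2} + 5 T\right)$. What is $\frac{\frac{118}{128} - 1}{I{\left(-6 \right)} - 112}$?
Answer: $\frac{5}{3584} \approx 0.0013951$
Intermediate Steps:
$I{\left(T \right)} = -4 + T^{2} - 4 T$ ($I{\left(T \right)} = T - \left(4 - T^{2} + 5 T\right) = -4 + T^{2} - 4 T$)
$\frac{\frac{118}{128} - 1}{I{\left(-6 \right)} - 112} = \frac{\frac{118}{128} - 1}{\left(-4 + \left(-6\right)^{2} - -24\right) - 112} = \frac{118 \cdot \frac{1}{128} - 1}{\left(-4 + 36 + 24\right) - 112} = \frac{\frac{59}{64} - 1}{56 - 112} = - \frac{5}{64 \left(-56\right)} = \left(- \frac{5}{64}\right) \left(- \frac{1}{56}\right) = \frac{5}{3584}$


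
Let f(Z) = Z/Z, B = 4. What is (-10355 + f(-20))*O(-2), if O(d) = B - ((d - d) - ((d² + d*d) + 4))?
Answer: -165664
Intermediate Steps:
f(Z) = 1
O(d) = 8 + 2*d² (O(d) = 4 - ((d - d) - ((d² + d*d) + 4)) = 4 - (0 - ((d² + d²) + 4)) = 4 - (0 - (2*d² + 4)) = 4 - (0 - (4 + 2*d²)) = 4 - (0 + (-4 - 2*d²)) = 4 - (-4 - 2*d²) = 4 + (4 + 2*d²) = 8 + 2*d²)
(-10355 + f(-20))*O(-2) = (-10355 + 1)*(8 + 2*(-2)²) = -10354*(8 + 2*4) = -10354*(8 + 8) = -10354*16 = -165664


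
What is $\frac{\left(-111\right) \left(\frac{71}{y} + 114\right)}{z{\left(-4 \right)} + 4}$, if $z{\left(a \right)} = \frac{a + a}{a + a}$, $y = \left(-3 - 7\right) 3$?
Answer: $- \frac{123913}{50} \approx -2478.3$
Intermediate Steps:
$y = -30$ ($y = \left(-3 - 7\right) 3 = \left(-10\right) 3 = -30$)
$z{\left(a \right)} = 1$ ($z{\left(a \right)} = \frac{2 a}{2 a} = 2 a \frac{1}{2 a} = 1$)
$\frac{\left(-111\right) \left(\frac{71}{y} + 114\right)}{z{\left(-4 \right)} + 4} = \frac{\left(-111\right) \left(\frac{71}{-30} + 114\right)}{1 + 4} = \frac{\left(-111\right) \left(71 \left(- \frac{1}{30}\right) + 114\right)}{5} = \frac{\left(-111\right) \left(- \frac{71}{30} + 114\right)}{5} = \frac{\left(-111\right) \frac{3349}{30}}{5} = \frac{1}{5} \left(- \frac{123913}{10}\right) = - \frac{123913}{50}$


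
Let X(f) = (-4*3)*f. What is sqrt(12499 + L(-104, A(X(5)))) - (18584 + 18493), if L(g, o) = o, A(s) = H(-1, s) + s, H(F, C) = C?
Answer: -37077 + sqrt(12379) ≈ -36966.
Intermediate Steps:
X(f) = -12*f
A(s) = 2*s (A(s) = s + s = 2*s)
sqrt(12499 + L(-104, A(X(5)))) - (18584 + 18493) = sqrt(12499 + 2*(-12*5)) - (18584 + 18493) = sqrt(12499 + 2*(-60)) - 1*37077 = sqrt(12499 - 120) - 37077 = sqrt(12379) - 37077 = -37077 + sqrt(12379)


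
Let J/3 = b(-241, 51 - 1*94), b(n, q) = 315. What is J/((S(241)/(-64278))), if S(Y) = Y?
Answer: -60742710/241 ≈ -2.5204e+5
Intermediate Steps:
J = 945 (J = 3*315 = 945)
J/((S(241)/(-64278))) = 945/((241/(-64278))) = 945/((241*(-1/64278))) = 945/(-241/64278) = 945*(-64278/241) = -60742710/241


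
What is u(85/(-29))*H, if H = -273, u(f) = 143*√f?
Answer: -39039*I*√2465/29 ≈ -66836.0*I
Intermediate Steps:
u(85/(-29))*H = (143*√(85/(-29)))*(-273) = (143*√(85*(-1/29)))*(-273) = (143*√(-85/29))*(-273) = (143*(I*√2465/29))*(-273) = (143*I*√2465/29)*(-273) = -39039*I*√2465/29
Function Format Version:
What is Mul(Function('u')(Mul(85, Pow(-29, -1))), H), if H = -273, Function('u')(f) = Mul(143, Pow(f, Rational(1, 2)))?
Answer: Mul(Rational(-39039, 29), I, Pow(2465, Rational(1, 2))) ≈ Mul(-66836., I)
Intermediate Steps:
Mul(Function('u')(Mul(85, Pow(-29, -1))), H) = Mul(Mul(143, Pow(Mul(85, Pow(-29, -1)), Rational(1, 2))), -273) = Mul(Mul(143, Pow(Mul(85, Rational(-1, 29)), Rational(1, 2))), -273) = Mul(Mul(143, Pow(Rational(-85, 29), Rational(1, 2))), -273) = Mul(Mul(143, Mul(Rational(1, 29), I, Pow(2465, Rational(1, 2)))), -273) = Mul(Mul(Rational(143, 29), I, Pow(2465, Rational(1, 2))), -273) = Mul(Rational(-39039, 29), I, Pow(2465, Rational(1, 2)))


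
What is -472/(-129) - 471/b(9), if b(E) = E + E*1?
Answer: -5807/258 ≈ -22.508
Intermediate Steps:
b(E) = 2*E (b(E) = E + E = 2*E)
-472/(-129) - 471/b(9) = -472/(-129) - 471/(2*9) = -472*(-1/129) - 471/18 = 472/129 - 471*1/18 = 472/129 - 157/6 = -5807/258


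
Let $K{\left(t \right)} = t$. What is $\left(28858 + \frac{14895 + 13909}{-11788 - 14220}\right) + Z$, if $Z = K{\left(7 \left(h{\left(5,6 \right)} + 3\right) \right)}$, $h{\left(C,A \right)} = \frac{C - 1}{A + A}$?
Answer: $\frac{563337685}{19506} \approx 28880.0$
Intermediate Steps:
$h{\left(C,A \right)} = \frac{-1 + C}{2 A}$
$Z = \frac{70}{3}$ ($Z = 7 \left(\frac{-1 + 5}{2 \cdot 6} + 3\right) = 7 \left(\frac{1}{2} \cdot \frac{1}{6} \cdot 4 + 3\right) = 7 \left(\frac{1}{3} + 3\right) = 7 \cdot \frac{10}{3} = \frac{70}{3} \approx 23.333$)
$\left(28858 + \frac{14895 + 13909}{-11788 - 14220}\right) + Z = \left(28858 + \frac{14895 + 13909}{-11788 - 14220}\right) + \frac{70}{3} = \left(28858 + \frac{28804}{-26008}\right) + \frac{70}{3} = \left(28858 + 28804 \left(- \frac{1}{26008}\right)\right) + \frac{70}{3} = \left(28858 - \frac{7201}{6502}\right) + \frac{70}{3} = \frac{187627515}{6502} + \frac{70}{3} = \frac{563337685}{19506}$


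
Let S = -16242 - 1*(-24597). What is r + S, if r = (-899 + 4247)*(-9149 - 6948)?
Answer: -53884401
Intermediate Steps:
r = -53892756 (r = 3348*(-16097) = -53892756)
S = 8355 (S = -16242 + 24597 = 8355)
r + S = -53892756 + 8355 = -53884401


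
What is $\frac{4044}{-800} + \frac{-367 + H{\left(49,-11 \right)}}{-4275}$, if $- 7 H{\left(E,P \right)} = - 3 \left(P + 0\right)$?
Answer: $- \frac{1189351}{239400} \approx -4.968$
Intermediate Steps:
$H{\left(E,P \right)} = \frac{3 P}{7}$ ($H{\left(E,P \right)} = - \frac{\left(-3\right) \left(P + 0\right)}{7} = - \frac{\left(-3\right) P}{7} = \frac{3 P}{7}$)
$\frac{4044}{-800} + \frac{-367 + H{\left(49,-11 \right)}}{-4275} = \frac{4044}{-800} + \frac{-367 + \frac{3}{7} \left(-11\right)}{-4275} = 4044 \left(- \frac{1}{800}\right) + \left(-367 - \frac{33}{7}\right) \left(- \frac{1}{4275}\right) = - \frac{1011}{200} - - \frac{2602}{29925} = - \frac{1011}{200} + \frac{2602}{29925} = - \frac{1189351}{239400}$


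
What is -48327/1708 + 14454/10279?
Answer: -472065801/17556532 ≈ -26.888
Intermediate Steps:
-48327/1708 + 14454/10279 = -472065801/17556532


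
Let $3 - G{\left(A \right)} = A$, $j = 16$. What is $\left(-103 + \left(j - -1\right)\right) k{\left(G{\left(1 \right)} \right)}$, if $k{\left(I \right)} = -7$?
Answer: $602$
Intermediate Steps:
$G{\left(A \right)} = 3 - A$
$\left(-103 + \left(j - -1\right)\right) k{\left(G{\left(1 \right)} \right)} = \left(-103 + \left(16 - -1\right)\right) \left(-7\right) = \left(-103 + \left(16 + 1\right)\right) \left(-7\right) = \left(-103 + 17\right) \left(-7\right) = \left(-86\right) \left(-7\right) = 602$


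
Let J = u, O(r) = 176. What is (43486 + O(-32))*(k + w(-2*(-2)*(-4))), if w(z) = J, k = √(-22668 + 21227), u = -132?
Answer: -5763384 + 43662*I*√1441 ≈ -5.7634e+6 + 1.6574e+6*I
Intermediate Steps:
k = I*√1441 (k = √(-1441) = I*√1441 ≈ 37.961*I)
J = -132
w(z) = -132
(43486 + O(-32))*(k + w(-2*(-2)*(-4))) = (43486 + 176)*(I*√1441 - 132) = 43662*(-132 + I*√1441) = -5763384 + 43662*I*√1441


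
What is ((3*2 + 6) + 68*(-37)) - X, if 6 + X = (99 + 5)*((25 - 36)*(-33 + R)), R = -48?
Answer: -95162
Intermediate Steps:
X = 92658 (X = -6 + (99 + 5)*((25 - 36)*(-33 - 48)) = -6 + 104*(-11*(-81)) = -6 + 104*891 = -6 + 92664 = 92658)
((3*2 + 6) + 68*(-37)) - X = ((3*2 + 6) + 68*(-37)) - 1*92658 = ((6 + 6) - 2516) - 92658 = (12 - 2516) - 92658 = -2504 - 92658 = -95162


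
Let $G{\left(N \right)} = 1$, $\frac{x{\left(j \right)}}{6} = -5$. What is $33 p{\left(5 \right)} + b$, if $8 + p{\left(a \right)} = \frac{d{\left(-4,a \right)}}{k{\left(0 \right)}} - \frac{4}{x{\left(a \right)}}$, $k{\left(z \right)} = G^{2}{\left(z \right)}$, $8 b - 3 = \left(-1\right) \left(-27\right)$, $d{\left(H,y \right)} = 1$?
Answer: $- \frac{4457}{20} \approx -222.85$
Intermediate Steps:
$x{\left(j \right)} = -30$ ($x{\left(j \right)} = 6 \left(-5\right) = -30$)
$b = \frac{15}{4}$ ($b = \frac{3}{8} + \frac{\left(-1\right) \left(-27\right)}{8} = \frac{3}{8} + \frac{1}{8} \cdot 27 = \frac{3}{8} + \frac{27}{8} = \frac{15}{4} \approx 3.75$)
$k{\left(z \right)} = 1$ ($k{\left(z \right)} = 1^{2} = 1$)
$p{\left(a \right)} = - \frac{103}{15}$ ($p{\left(a \right)} = -8 + \left(1 \cdot 1^{-1} - \frac{4}{-30}\right) = -8 + \left(1 \cdot 1 - - \frac{2}{15}\right) = -8 + \left(1 + \frac{2}{15}\right) = -8 + \frac{17}{15} = - \frac{103}{15}$)
$33 p{\left(5 \right)} + b = 33 \left(- \frac{103}{15}\right) + \frac{15}{4} = - \frac{1133}{5} + \frac{15}{4} = - \frac{4457}{20}$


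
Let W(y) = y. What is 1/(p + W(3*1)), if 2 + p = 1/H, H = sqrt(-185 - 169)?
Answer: 354/355 + I*sqrt(354)/355 ≈ 0.99718 + 0.053*I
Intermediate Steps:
H = I*sqrt(354) (H = sqrt(-354) = I*sqrt(354) ≈ 18.815*I)
p = -2 - I*sqrt(354)/354 (p = -2 + 1/(I*sqrt(354)) = -2 - I*sqrt(354)/354 ≈ -2.0 - 0.053149*I)
1/(p + W(3*1)) = 1/((-2 - I*sqrt(354)/354) + 3*1) = 1/((-2 - I*sqrt(354)/354) + 3) = 1/(1 - I*sqrt(354)/354)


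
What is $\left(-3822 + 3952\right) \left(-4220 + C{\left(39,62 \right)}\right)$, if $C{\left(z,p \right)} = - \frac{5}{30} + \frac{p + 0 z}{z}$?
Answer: $-548415$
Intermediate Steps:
$C{\left(z,p \right)} = - \frac{1}{6} + \frac{p}{z}$ ($C{\left(z,p \right)} = \left(-5\right) \frac{1}{30} + \frac{p + 0}{z} = - \frac{1}{6} + \frac{p}{z}$)
$\left(-3822 + 3952\right) \left(-4220 + C{\left(39,62 \right)}\right) = \left(-3822 + 3952\right) \left(-4220 + \frac{62 - \frac{13}{2}}{39}\right) = 130 \left(-4220 + \frac{62 - \frac{13}{2}}{39}\right) = 130 \left(-4220 + \frac{1}{39} \cdot \frac{111}{2}\right) = 130 \left(-4220 + \frac{37}{26}\right) = 130 \left(- \frac{109683}{26}\right) = -548415$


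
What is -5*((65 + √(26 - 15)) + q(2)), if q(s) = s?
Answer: -335 - 5*√11 ≈ -351.58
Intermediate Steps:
-5*((65 + √(26 - 15)) + q(2)) = -5*((65 + √(26 - 15)) + 2) = -5*((65 + √11) + 2) = -5*(67 + √11) = -335 - 5*√11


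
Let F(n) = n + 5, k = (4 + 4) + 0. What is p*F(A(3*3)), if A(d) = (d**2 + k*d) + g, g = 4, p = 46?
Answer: 7452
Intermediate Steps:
k = 8 (k = 8 + 0 = 8)
A(d) = 4 + d**2 + 8*d (A(d) = (d**2 + 8*d) + 4 = 4 + d**2 + 8*d)
F(n) = 5 + n
p*F(A(3*3)) = 46*(5 + (4 + (3*3)**2 + 8*(3*3))) = 46*(5 + (4 + 9**2 + 8*9)) = 46*(5 + (4 + 81 + 72)) = 46*(5 + 157) = 46*162 = 7452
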